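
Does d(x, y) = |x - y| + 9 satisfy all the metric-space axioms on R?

No. d fails identity of indiscernibles (specifically d(x,x) = 0): d(-7, -7) = |-7 - (-7)| + 9 = 0 + 9 = 9 ≠ 0.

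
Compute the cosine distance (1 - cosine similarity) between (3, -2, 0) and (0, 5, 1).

With u = (3, -2, 0), v = (0, 5, 1):
u·v = 3·0 + (-2)·5 + 0·1 = 0 + (-10) + 0 = -10.
|u| = √(3² + (-2)² + 0²) = √13, |v| = √(0² + 5² + 1²) = √26, so |u||v| = √(13·26) = √338.
cos θ = (u·v)/(|u||v|) = -10/√338 ≈ -0.5439
Cosine distance = 1 - cos θ ≈ 1 - (-0.5439) = 1.5439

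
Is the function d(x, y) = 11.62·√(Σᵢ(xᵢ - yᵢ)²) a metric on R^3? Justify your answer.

Yes. The L2 (Euclidean) norm induces a metric on R^3, and multiplying a metric by a positive constant 11.62 > 0 preserves all four axioms: non-negativity (11.62·||x-y|| ≥ 0), identity (11.62·||x-y|| = 0 ⟺ ||x-y|| = 0 ⟺ x = y), symmetry (||x-y|| = ||y-x||), and the triangle inequality (11.62·||x-z|| ≤ 11.62·||x-y|| + 11.62·||y-z||). So d is a metric.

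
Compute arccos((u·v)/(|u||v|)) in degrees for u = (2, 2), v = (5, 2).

With u = (2, 2), v = (5, 2):
u·v = 2·5 + 2·2 = 10 + 4 = 14.
|u| = √(2² + 2²) = √8, |v| = √(5² + 2²) = √29, so |u||v| = √(8·29) = √232.
cos θ = (u·v)/(|u||v|) = 14/√232 ≈ 0.919145
θ = arccos(0.919145) ≈ 23.2°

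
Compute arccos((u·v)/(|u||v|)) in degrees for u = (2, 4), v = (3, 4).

With u = (2, 4), v = (3, 4):
u·v = 2·3 + 4·4 = 6 + 16 = 22.
|u| = √(2² + 4²) = √20, |v| = √(3² + 4²) = √25, so |u||v| = √(20·25) = √500.
cos θ = (u·v)/(|u||v|) = 22/√500 ≈ 0.98387
θ = arccos(0.98387) ≈ 10.3°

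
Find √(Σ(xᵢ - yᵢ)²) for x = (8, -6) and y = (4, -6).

√(Σ(x_i - y_i)²) = √((8 - 4)² + (-6 - (-6))²)
= √(4² + 0²) = √(16 + 0) = √16 = 4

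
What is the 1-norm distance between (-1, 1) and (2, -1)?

Σ|x_i - y_i| = |-1 - 2| + |1 - (-1)| = 3 + 2 = 5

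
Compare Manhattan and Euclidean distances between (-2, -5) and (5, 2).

L1 = |-2 - 5| + |-5 - 2| = 7 + 7 = 14
L2 = √(7² + 7²) = √98 ≈ 9.8995
L1 ≥ L2 always (equality iff movement is along one axis); L1 > L2 here.
Ratio L1/L2 = 14/√98 ≈ 1.4142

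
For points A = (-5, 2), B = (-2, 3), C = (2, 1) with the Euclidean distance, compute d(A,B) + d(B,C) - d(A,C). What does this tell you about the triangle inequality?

d(A,B) = √(3² + 1²) = √10 ≈ 3.1623, d(B,C) = √(4² + 2²) = √20 ≈ 4.4721, d(A,C) = √(7² + 1²) = √50 ≈ 7.0711.
d(A,B) + d(B,C) - d(A,C) = 3.1623 + 4.4721 - 7.0711 = 7.6344 - 7.0711 = 0.5633 (to 4 decimal places). This is ≥ 0, so the triangle inequality holds for these points.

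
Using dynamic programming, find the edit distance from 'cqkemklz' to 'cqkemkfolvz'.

Let D[i][j] be the edit distance between the first i characters of 'cqkemklz' and the first j characters of 'cqkemkfolvz', with D[i][0] = i, D[0][j] = j, and D[i][j] = D[i-1][j-1] if the characters match, else 1 + min(D[i-1][j], D[i][j-1], D[i-1][j-1]). Filling the table (rows: prefixes of 'cqkemklz', columns: prefixes of 'cqkemkfolvz'):
     ε  c  q  k  e  m  k  f  o  l  v  z
  ε  0  1  2  3  4  5  6  7  8  9 10 11
  c  1  0  1  2  3  4  5  6  7  8  9 10
  q  2  1  0  1  2  3  4  5  6  7  8  9
  k  3  2  1  0  1  2  3  4  5  6  7  8
  e  4  3  2  1  0  1  2  3  4  5  6  7
  m  5  4  3  2  1  0  1  2  3  4  5  6
  k  6  5  4  3  2  1  0  1  2  3  4  5
  l  7  6  5  4  3  2  1  1  2  2  3  4
  z  8  7  6  5  4  3  2  2  2  3  3  3
The bottom-right entry gives D[8][11] = 3, so no sequence of fewer than 3 edits works. Backtracking through the table gives one optimal edit sequence (3 edits):
  cqkemklz → cqkemkflz (ins f @7)
  cqkemkflz → cqkemkfolz (ins o @8)
  cqkemkfolz → cqkemkfolvz (ins v @10)
Edit distance = 3.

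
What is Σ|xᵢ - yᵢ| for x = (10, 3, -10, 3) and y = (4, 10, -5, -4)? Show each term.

Σ|x_i - y_i| = |10 - 4| + |3 - 10| + |-10 - (-5)| + |3 - (-4)| = 6 + 7 + 5 + 7 = 25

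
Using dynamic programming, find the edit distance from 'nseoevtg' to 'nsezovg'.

Let D[i][j] be the edit distance between the first i characters of 'nseoevtg' and the first j characters of 'nsezovg', with D[i][0] = i, D[0][j] = j, and D[i][j] = D[i-1][j-1] if the characters match, else 1 + min(D[i-1][j], D[i][j-1], D[i-1][j-1]). Filling the table (rows: prefixes of 'nseoevtg', columns: prefixes of 'nsezovg'):
     ε  n  s  e  z  o  v  g
  ε  0  1  2  3  4  5  6  7
  n  1  0  1  2  3  4  5  6
  s  2  1  0  1  2  3  4  5
  e  3  2  1  0  1  2  3  4
  o  4  3  2  1  1  1  2  3
  e  5  4  3  2  2  2  2  3
  v  6  5  4  3  3  3  2  3
  t  7  6  5  4  4  4  3  3
  g  8  7  6  5  5  5  4  3
The bottom-right entry gives D[8][7] = 3, so no sequence of fewer than 3 edits works. Backtracking through the table gives one optimal edit sequence (3 edits):
  nseoevtg → nsezevtg (sub o→z @4)
  nsezevtg → nsezovtg (sub e→o @5)
  nsezovtg → nsezovg (del t @7)
Edit distance = 3.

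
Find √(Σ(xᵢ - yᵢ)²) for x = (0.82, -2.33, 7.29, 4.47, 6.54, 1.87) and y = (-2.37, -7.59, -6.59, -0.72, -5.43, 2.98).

√(Σ(x_i - y_i)²) = √((0.82 - (-2.37))² + (-2.33 - (-7.59))² + (7.29 - (-6.59))² + (4.47 - (-0.72))² + (6.54 - (-5.43))² + (1.87 - 2.98)²)
= √(3.19² + 5.26² + 13.88² + 5.19² + 11.97² + (-1.11)²) = √(10.1761 + 27.6676 + 192.6544 + 26.9361 + 143.2809 + 1.2321) = √401.9472 ≈ 20.0486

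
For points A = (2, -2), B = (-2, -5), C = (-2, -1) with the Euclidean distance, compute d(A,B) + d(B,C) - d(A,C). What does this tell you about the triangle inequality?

d(A,B) = √(4² + 3²) = √25 = 5, d(B,C) = √(0² + 4²) = √16 = 4, d(A,C) = √(4² + 1²) = √17 ≈ 4.1231.
d(A,B) + d(B,C) - d(A,C) = 5 + 4 - 4.1231 = 9 - 4.1231 = 4.8769 (to 4 decimal places). This is ≥ 0, so the triangle inequality holds for these points.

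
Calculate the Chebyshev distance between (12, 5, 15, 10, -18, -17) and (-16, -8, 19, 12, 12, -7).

max(|x_i - y_i|) = max(|12 - (-16)|, |5 - (-8)|, |15 - 19|, |10 - 12|, |-18 - 12|, |-17 - (-7)|) = max(28, 13, 4, 2, 30, 10) = 30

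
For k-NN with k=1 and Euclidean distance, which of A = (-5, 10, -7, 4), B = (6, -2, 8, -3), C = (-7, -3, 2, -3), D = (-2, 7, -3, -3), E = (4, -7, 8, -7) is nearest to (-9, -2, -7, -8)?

Distances: d(A) ≈ 17.4356, d(B) ≈ 21.7945, d(C) ≈ 10.5357, d(D) ≈ 13.0767, d(E) ≈ 20.4939. Nearest: C = (-7, -3, 2, -3) with distance 10.5357.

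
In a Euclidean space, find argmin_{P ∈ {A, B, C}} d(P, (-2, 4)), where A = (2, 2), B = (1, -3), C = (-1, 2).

Distances: d(A) ≈ 4.4721, d(B) ≈ 7.6158, d(C) ≈ 2.2361. Nearest: C = (-1, 2) with distance 2.2361.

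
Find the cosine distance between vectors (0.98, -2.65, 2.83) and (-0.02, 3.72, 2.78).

With u = (0.98, -2.65, 2.83), v = (-0.02, 3.72, 2.78):
u·v = 0.98·(-0.02) + (-2.65)·3.72 + 2.83·2.78 = (-0.0196) + (-9.858) + 7.8674 = -2.0102.
|u| = √(0.98² + (-2.65)² + 2.83²) = √(0.9604 + 7.0225 + 8.0089) = √15.9918, |v| = √((-0.02)² + 3.72² + 2.78²) = √(0.0004 + 13.8384 + 7.7284) = √21.5672.
cos θ = (u·v)/(|u||v|) = -2.0102/(√15.9918·√21.5672) ≈ -0.1082
Cosine distance = 1 - cos θ ≈ 1 - (-0.1082) = 1.1082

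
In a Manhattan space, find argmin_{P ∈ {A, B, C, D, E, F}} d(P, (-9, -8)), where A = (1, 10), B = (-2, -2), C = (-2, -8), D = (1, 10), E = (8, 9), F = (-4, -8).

Distances: d(A) = 28, d(B) = 13, d(C) = 7, d(D) = 28, d(E) = 34, d(F) = 5. Nearest: F = (-4, -8) with distance 5.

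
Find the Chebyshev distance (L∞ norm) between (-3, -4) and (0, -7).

max(|x_i - y_i|) = max(|-3 - 0|, |-4 - (-7)|) = max(3, 3) = 3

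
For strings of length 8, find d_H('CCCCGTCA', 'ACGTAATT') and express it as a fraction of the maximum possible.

Differing positions: 1, 3, 4, 5, 6, 7, 8. Hamming distance = 7. The maximum possible Hamming distance for length-8 strings is 8, so d_H/8 = 7/8 = 0.875.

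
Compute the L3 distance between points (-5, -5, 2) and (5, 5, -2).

(Σ|x_i - y_i|^3)^(1/3) = (|-5 - 5|^3 + |-5 - 5|^3 + |2 - (-2)|^3)^(1/3)
= (10^3 + 10^3 + 4^3)^(1/3) = (1000 + 1000 + 64)^(1/3) = (2064)^(1/3) ≈ 12.7322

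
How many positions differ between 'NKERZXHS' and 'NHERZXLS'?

Differing positions: 2, 7. Hamming distance = 2.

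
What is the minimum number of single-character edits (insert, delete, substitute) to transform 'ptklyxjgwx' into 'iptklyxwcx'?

Let D[i][j] be the edit distance between the first i characters of 'ptklyxjgwx' and the first j characters of 'iptklyxwcx', with D[i][0] = i, D[0][j] = j, and D[i][j] = D[i-1][j-1] if the characters match, else 1 + min(D[i-1][j], D[i][j-1], D[i-1][j-1]). Filling the table (rows: prefixes of 'ptklyxjgwx', columns: prefixes of 'iptklyxwcx'):
     ε  i  p  t  k  l  y  x  w  c  x
  ε  0  1  2  3  4  5  6  7  8  9 10
  p  1  1  1  2  3  4  5  6  7  8  9
  t  2  2  2  1  2  3  4  5  6  7  8
  k  3  3  3  2  1  2  3  4  5  6  7
  l  4  4  4  3  2  1  2  3  4  5  6
  y  5  5  5  4  3  2  1  2  3  4  5
  x  6  6  6  5  4  3  2  1  2  3  4
  j  7  7  7  6  5  4  3  2  2  3  4
  g  8  8  8  7  6  5  4  3  3  3  4
  w  9  9  9  8  7  6  5  4  3  4  4
  x 10 10 10  9  8  7  6  5  4  4  4
The bottom-right entry gives D[10][10] = 4, so no sequence of fewer than 4 edits works. Backtracking through the table gives one optimal edit sequence (4 edits):
  ptklyxjgwx → iptklyxjgwx (ins i @1)
  iptklyxjgwx → iptklyxgwx (del j @8)
  iptklyxgwx → iptklyxwwx (sub g→w @8)
  iptklyxwwx → iptklyxwcx (sub w→c @9)
Edit distance = 4.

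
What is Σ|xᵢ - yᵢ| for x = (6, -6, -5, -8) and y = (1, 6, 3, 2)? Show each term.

Σ|x_i - y_i| = |6 - 1| + |-6 - 6| + |-5 - 3| + |-8 - 2| = 5 + 12 + 8 + 10 = 35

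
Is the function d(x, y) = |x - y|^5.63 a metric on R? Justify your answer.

No. d(x,y) = |x-y|^5.63 fails the triangle inequality since p = 5.63 > 1. Counterexample: x = 0, y = 12, z = 18. d(x,z) = |0 - 18|^5.63 = 18^5.63 ≈ 11673046.1822, but d(x,y) + d(y,z) = 12^5.63 + 6^5.63 ≈ 1190667.2691 + 24043.1596 = 1214710.4287. Since 11673046.1822 > 1214710.4287, the triangle inequality is violated.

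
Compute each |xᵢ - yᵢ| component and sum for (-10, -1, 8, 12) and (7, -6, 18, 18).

Σ|x_i - y_i| = |-10 - 7| + |-1 - (-6)| + |8 - 18| + |12 - 18| = 17 + 5 + 10 + 6 = 38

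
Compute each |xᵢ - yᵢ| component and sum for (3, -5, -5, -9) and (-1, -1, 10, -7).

Σ|x_i - y_i| = |3 - (-1)| + |-5 - (-1)| + |-5 - 10| + |-9 - (-7)| = 4 + 4 + 15 + 2 = 25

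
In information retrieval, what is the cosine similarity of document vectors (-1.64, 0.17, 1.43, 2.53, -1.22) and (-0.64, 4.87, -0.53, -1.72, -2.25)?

With u = (-1.64, 0.17, 1.43, 2.53, -1.22), v = (-0.64, 4.87, -0.53, -1.72, -2.25):
u·v = (-1.64)·(-0.64) + 0.17·4.87 + 1.43·(-0.53) + 2.53·(-1.72) + (-1.22)·(-2.25) = 1.0496 + 0.8279 + (-0.7579) + (-4.3516) + 2.745 = -0.487.
|u| = √((-1.64)² + 0.17² + 1.43² + 2.53² + (-1.22)²) = √(2.6896 + 0.0289 + 2.0449 + 6.4009 + 1.4884) = √12.6527, |v| = √((-0.64)² + 4.87² + (-0.53)² + (-1.72)² + (-2.25)²) = √(0.4096 + 23.7169 + 0.2809 + 2.9584 + 5.0625) = √32.4283.
cos θ = (u·v)/(|u||v|) = -0.487/(√12.6527·√32.4283) ≈ -0.024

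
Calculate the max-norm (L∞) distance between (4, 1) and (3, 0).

max(|x_i - y_i|) = max(|4 - 3|, |1 - 0|) = max(1, 1) = 1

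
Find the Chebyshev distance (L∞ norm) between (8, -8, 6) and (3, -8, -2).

max(|x_i - y_i|) = max(|8 - 3|, |-8 - (-8)|, |6 - (-2)|) = max(5, 0, 8) = 8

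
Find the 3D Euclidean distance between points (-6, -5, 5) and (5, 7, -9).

√(Σ(x_i - y_i)²) = √((-6 - 5)² + (-5 - 7)² + (5 - (-9))²)
= √((-11)² + (-12)² + 14²) = √(121 + 144 + 196) = √461 ≈ 21.4709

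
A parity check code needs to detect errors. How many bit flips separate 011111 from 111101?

Differing positions: 1, 5. Hamming distance = 2.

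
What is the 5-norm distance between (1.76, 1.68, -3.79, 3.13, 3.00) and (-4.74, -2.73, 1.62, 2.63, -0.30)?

(Σ|x_i - y_i|^5)^(1/5) = (|1.76 - (-4.74)|^5 + |1.68 - (-2.73)|^5 + |-3.79 - 1.62|^5 + |3.13 - 2.63|^5 + |3 - (-0.3)|^5)^(1/5)
= (6.5^5 + 4.41^5 + 5.41^5 + 0.5^5 + 3.3^5)^(1/5) ≈ (11602.9062 + 1667.9881 + 4634.3233 + 0.0312 + 391.3539)^(1/5) = (18296.6027)^(1/5) ≈ 7.1199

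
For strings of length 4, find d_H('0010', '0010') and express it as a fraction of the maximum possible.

Differing positions: none. Hamming distance = 0. The maximum possible Hamming distance for length-4 strings is 4, so d_H/4 = 0/4 = 0.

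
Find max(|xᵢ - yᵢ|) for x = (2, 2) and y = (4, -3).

max(|x_i - y_i|) = max(|2 - 4|, |2 - (-3)|) = max(2, 5) = 5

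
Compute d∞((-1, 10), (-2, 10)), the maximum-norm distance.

max(|x_i - y_i|) = max(|-1 - (-2)|, |10 - 10|) = max(1, 0) = 1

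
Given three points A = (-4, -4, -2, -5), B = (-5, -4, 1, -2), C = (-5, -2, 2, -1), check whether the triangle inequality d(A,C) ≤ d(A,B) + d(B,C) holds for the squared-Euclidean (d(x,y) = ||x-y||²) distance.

d(A,B) = 1² + 0² + 3² + 3² = 19, d(B,C) = 0² + 2² + 1² + 1² = 6, d(A,C) = 1² + 2² + 4² + 4² = 37.
d(A,C) = 37 > 19 + 6 = 25. Triangle inequality is VIOLATED. (Squared-Euclidean is not a metric — this is a counterexample.)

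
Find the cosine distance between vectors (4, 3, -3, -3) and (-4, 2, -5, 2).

With u = (4, 3, -3, -3), v = (-4, 2, -5, 2):
u·v = 4·(-4) + 3·2 + (-3)·(-5) + (-3)·2 = (-16) + 6 + 15 + (-6) = -1.
|u| = √(4² + 3² + (-3)² + (-3)²) = √43, |v| = √((-4)² + 2² + (-5)² + 2²) = √49, so |u||v| = √(43·49) = √2107.
cos θ = (u·v)/(|u||v|) = -1/√2107 ≈ -0.0218
Cosine distance = 1 - cos θ ≈ 1 - (-0.0218) = 1.0218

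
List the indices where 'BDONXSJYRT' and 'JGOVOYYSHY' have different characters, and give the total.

Differing positions: 1, 2, 4, 5, 6, 7, 8, 9, 10. Hamming distance = 9.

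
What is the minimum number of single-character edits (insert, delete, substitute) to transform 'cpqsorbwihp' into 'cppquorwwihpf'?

Let D[i][j] be the edit distance between the first i characters of 'cpqsorbwihp' and the first j characters of 'cppquorwwihpf', with D[i][0] = i, D[0][j] = j, and D[i][j] = D[i-1][j-1] if the characters match, else 1 + min(D[i-1][j], D[i][j-1], D[i-1][j-1]). Filling the table (rows: prefixes of 'cpqsorbwihp', columns: prefixes of 'cppquorwwihpf'):
     ε  c  p  p  q  u  o  r  w  w  i  h  p  f
  ε  0  1  2  3  4  5  6  7  8  9 10 11 12 13
  c  1  0  1  2  3  4  5  6  7  8  9 10 11 12
  p  2  1  0  1  2  3  4  5  6  7  8  9 10 11
  q  3  2  1  1  1  2  3  4  5  6  7  8  9 10
  s  4  3  2  2  2  2  3  4  5  6  7  8  9 10
  o  5  4  3  3  3  3  2  3  4  5  6  7  8  9
  r  6  5  4  4  4  4  3  2  3  4  5  6  7  8
  b  7  6  5  5  5  5  4  3  3  4  5  6  7  8
  w  8  7  6  6  6  6  5  4  3  3  4  5  6  7
  i  9  8  7  7  7  7  6  5  4  4  3  4  5  6
  h 10  9  8  8  8  8  7  6  5  5  4  3  4  5
  p 11 10  9  8  9  9  8  7  6  6  5  4  3  4
The bottom-right entry gives D[11][13] = 4, so no sequence of fewer than 4 edits works. Backtracking through the table gives one optimal edit sequence (4 edits):
  cpqsorbwihp → cppqsorbwihp (ins p @2)
  cppqsorbwihp → cppquorbwihp (sub s→u @5)
  cppquorbwihp → cppquorwwihp (sub b→w @8)
  cppquorwwihp → cppquorwwihpf (ins f @13)
Edit distance = 4.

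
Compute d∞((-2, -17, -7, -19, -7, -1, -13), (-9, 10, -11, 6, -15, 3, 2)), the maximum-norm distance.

max(|x_i - y_i|) = max(|-2 - (-9)|, |-17 - 10|, |-7 - (-11)|, |-19 - 6|, |-7 - (-15)|, |-1 - 3|, |-13 - 2|) = max(7, 27, 4, 25, 8, 4, 15) = 27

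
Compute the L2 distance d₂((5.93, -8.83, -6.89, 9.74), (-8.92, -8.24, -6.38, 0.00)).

√(Σ(x_i - y_i)²) = √((5.93 - (-8.92))² + (-8.83 - (-8.24))² + (-6.89 - (-6.38))² + (9.74 - 0)²)
= √(14.85² + (-0.59)² + (-0.51)² + 9.74²) = √(220.5225 + 0.3481 + 0.2601 + 94.8676) = √315.9983 ≈ 17.7763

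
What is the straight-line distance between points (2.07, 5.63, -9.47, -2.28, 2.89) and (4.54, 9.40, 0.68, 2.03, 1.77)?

√(Σ(x_i - y_i)²) = √((2.07 - 4.54)² + (5.63 - 9.4)² + (-9.47 - 0.68)² + (-2.28 - 2.03)² + (2.89 - 1.77)²)
= √((-2.47)² + (-3.77)² + (-10.15)² + (-4.31)² + 1.12²) = √(6.1009 + 14.2129 + 103.0225 + 18.5761 + 1.2544) = √143.1668 ≈ 11.9652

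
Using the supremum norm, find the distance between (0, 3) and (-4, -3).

max(|x_i - y_i|) = max(|0 - (-4)|, |3 - (-3)|) = max(4, 6) = 6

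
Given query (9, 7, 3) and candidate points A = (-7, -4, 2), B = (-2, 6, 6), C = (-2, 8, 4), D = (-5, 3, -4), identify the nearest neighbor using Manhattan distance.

Distances: d(A) = 28, d(B) = 15, d(C) = 13, d(D) = 25. Nearest: C = (-2, 8, 4) with distance 13.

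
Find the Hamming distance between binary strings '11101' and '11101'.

Differing positions: none. Hamming distance = 0.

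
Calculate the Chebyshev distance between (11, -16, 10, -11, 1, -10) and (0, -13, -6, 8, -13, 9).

max(|x_i - y_i|) = max(|11 - 0|, |-16 - (-13)|, |10 - (-6)|, |-11 - 8|, |1 - (-13)|, |-10 - 9|) = max(11, 3, 16, 19, 14, 19) = 19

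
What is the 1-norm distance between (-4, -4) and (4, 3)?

Σ|x_i - y_i| = |-4 - 4| + |-4 - 3| = 8 + 7 = 15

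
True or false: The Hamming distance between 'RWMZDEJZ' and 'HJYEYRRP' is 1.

Differing positions: 1, 2, 3, 4, 5, 6, 7, 8. Hamming distance = 8, so the claim that d_H = 1 is false.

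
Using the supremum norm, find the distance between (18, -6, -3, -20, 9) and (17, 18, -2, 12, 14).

max(|x_i - y_i|) = max(|18 - 17|, |-6 - 18|, |-3 - (-2)|, |-20 - 12|, |9 - 14|) = max(1, 24, 1, 32, 5) = 32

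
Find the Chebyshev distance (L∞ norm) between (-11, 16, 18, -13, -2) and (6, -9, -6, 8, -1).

max(|x_i - y_i|) = max(|-11 - 6|, |16 - (-9)|, |18 - (-6)|, |-13 - 8|, |-2 - (-1)|) = max(17, 25, 24, 21, 1) = 25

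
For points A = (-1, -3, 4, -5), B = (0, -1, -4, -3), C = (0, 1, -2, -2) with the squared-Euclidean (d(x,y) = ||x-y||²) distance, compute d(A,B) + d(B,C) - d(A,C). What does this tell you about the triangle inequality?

d(A,B) = 1² + 2² + 8² + 2² = 73, d(B,C) = 0² + 2² + 2² + 1² = 9, d(A,C) = 1² + 4² + 6² + 3² = 62.
d(A,B) + d(B,C) - d(A,C) = 73 + 9 - 62 = 82 - 62 = 20. This is ≥ 0, so the triangle inequality holds for these points.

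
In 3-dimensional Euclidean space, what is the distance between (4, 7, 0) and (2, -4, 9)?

√(Σ(x_i - y_i)²) = √((4 - 2)² + (7 - (-4))² + (0 - 9)²)
= √(2² + 11² + (-9)²) = √(4 + 121 + 81) = √206 ≈ 14.3527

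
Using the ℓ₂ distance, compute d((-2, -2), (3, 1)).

(Σ|x_i - y_i|^2)^(1/2) = (|-2 - 3|^2 + |-2 - 1|^2)^(1/2)
= (5^2 + 3^2)^(1/2) = (25 + 9)^(1/2) = (34)^(1/2) ≈ 5.831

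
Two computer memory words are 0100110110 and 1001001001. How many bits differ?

Differing positions: 1, 2, 4, 5, 6, 7, 8, 9, 10. Hamming distance = 9.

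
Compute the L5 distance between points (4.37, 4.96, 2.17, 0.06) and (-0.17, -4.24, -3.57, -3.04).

(Σ|x_i - y_i|^5)^(1/5) = (|4.37 - (-0.17)|^5 + |4.96 - (-4.24)|^5 + |2.17 - (-3.57)|^5 + |0.06 - (-3.04)|^5)^(1/5)
= (4.54^5 + 9.2^5 + 5.74^5 + 3.1^5)^(1/5) ≈ (1928.7648 + 65908.1523 + 6231.0245 + 286.2915)^(1/5) = (74354.2331)^(1/5) ≈ 9.4246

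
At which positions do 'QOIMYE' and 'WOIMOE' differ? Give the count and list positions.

Differing positions: 1, 5. Hamming distance = 2.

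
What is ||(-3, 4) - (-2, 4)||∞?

max(|x_i - y_i|) = max(|-3 - (-2)|, |4 - 4|) = max(1, 0) = 1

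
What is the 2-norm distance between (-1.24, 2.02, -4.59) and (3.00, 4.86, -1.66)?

(Σ|x_i - y_i|^2)^(1/2) = (|-1.24 - 3|^2 + |2.02 - 4.86|^2 + |-4.59 - (-1.66)|^2)^(1/2)
= (4.24^2 + 2.84^2 + 2.93^2)^(1/2) = (17.9776 + 8.0656 + 8.5849)^(1/2) = (34.6281)^(1/2) ≈ 5.8846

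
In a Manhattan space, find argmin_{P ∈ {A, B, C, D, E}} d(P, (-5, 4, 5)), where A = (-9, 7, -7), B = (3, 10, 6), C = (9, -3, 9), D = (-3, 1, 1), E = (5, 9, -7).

Distances: d(A) = 19, d(B) = 15, d(C) = 25, d(D) = 9, d(E) = 27. Nearest: D = (-3, 1, 1) with distance 9.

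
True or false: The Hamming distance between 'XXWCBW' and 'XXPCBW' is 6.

Differing positions: 3. Hamming distance = 1, so the claim that d_H = 6 is false.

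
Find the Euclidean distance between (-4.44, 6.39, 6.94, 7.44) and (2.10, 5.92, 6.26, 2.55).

√(Σ(x_i - y_i)²) = √((-4.44 - 2.1)² + (6.39 - 5.92)² + (6.94 - 6.26)² + (7.44 - 2.55)²)
= √((-6.54)² + 0.47² + 0.68² + 4.89²) = √(42.7716 + 0.2209 + 0.4624 + 23.9121) = √67.367 ≈ 8.2077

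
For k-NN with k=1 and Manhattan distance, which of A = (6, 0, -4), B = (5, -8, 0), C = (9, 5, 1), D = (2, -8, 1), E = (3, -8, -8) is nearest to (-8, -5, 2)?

Distances: d(A) = 25, d(B) = 18, d(C) = 28, d(D) = 14, d(E) = 24. Nearest: D = (2, -8, 1) with distance 14.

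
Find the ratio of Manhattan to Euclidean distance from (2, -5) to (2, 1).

L1 = |2 - 2| + |-5 - 1| = 0 + 6 = 6
L2 = √(0² + 6²) = √36 = 6
L1 ≥ L2 always (equality iff movement is along one axis); L1 = L2 here (movement is along a single axis).
Ratio L1/L2 = 6/6 = 1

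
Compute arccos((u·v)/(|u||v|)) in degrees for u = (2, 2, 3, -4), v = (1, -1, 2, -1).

With u = (2, 2, 3, -4), v = (1, -1, 2, -1):
u·v = 2·1 + 2·(-1) + 3·2 + (-4)·(-1) = 2 + (-2) + 6 + 4 = 10.
|u| = √(2² + 2² + 3² + (-4)²) = √33, |v| = √(1² + (-1)² + 2² + (-1)²) = √7, so |u||v| = √(33·7) = √231.
cos θ = (u·v)/(|u||v|) = 10/√231 ≈ 0.657952
θ = arccos(0.657952) ≈ 48.86°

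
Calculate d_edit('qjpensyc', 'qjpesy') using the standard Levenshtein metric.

Let D[i][j] be the edit distance between the first i characters of 'qjpensyc' and the first j characters of 'qjpesy', with D[i][0] = i, D[0][j] = j, and D[i][j] = D[i-1][j-1] if the characters match, else 1 + min(D[i-1][j], D[i][j-1], D[i-1][j-1]). Filling the table (rows: prefixes of 'qjpensyc', columns: prefixes of 'qjpesy'):
     ε  q  j  p  e  s  y
  ε  0  1  2  3  4  5  6
  q  1  0  1  2  3  4  5
  j  2  1  0  1  2  3  4
  p  3  2  1  0  1  2  3
  e  4  3  2  1  0  1  2
  n  5  4  3  2  1  1  2
  s  6  5  4  3  2  1  2
  y  7  6  5  4  3  2  1
  c  8  7  6  5  4  3  2
The bottom-right entry gives D[8][6] = 2, so no sequence of fewer than 2 edits works. Backtracking through the table gives one optimal edit sequence (2 edits):
  qjpensyc → qjpesyc (del n @5)
  qjpesyc → qjpesy (del c @7)
Edit distance = 2.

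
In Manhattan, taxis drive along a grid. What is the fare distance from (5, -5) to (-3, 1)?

Σ|x_i - y_i| = |5 - (-3)| + |-5 - 1| = 8 + 6 = 14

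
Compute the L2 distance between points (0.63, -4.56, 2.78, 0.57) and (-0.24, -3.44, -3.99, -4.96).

(Σ|x_i - y_i|^2)^(1/2) = (|0.63 - (-0.24)|^2 + |-4.56 - (-3.44)|^2 + |2.78 - (-3.99)|^2 + |0.57 - (-4.96)|^2)^(1/2)
= (0.87^2 + 1.12^2 + 6.77^2 + 5.53^2)^(1/2) = (0.7569 + 1.2544 + 45.8329 + 30.5809)^(1/2) = (78.4251)^(1/2) ≈ 8.8558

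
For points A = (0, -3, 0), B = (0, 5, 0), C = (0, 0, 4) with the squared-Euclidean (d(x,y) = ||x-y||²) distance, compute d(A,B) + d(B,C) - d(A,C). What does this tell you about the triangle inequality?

d(A,B) = 0² + 8² + 0² = 64, d(B,C) = 0² + 5² + 4² = 41, d(A,C) = 0² + 3² + 4² = 25.
d(A,B) + d(B,C) - d(A,C) = 64 + 41 - 25 = 105 - 25 = 80. This is ≥ 0, so the triangle inequality holds for these points.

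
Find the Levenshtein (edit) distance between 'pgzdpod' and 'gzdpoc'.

Let D[i][j] be the edit distance between the first i characters of 'pgzdpod' and the first j characters of 'gzdpoc', with D[i][0] = i, D[0][j] = j, and D[i][j] = D[i-1][j-1] if the characters match, else 1 + min(D[i-1][j], D[i][j-1], D[i-1][j-1]). Filling the table (rows: prefixes of 'pgzdpod', columns: prefixes of 'gzdpoc'):
     ε  g  z  d  p  o  c
  ε  0  1  2  3  4  5  6
  p  1  1  2  3  3  4  5
  g  2  1  2  3  4  4  5
  z  3  2  1  2  3  4  5
  d  4  3  2  1  2  3  4
  p  5  4  3  2  1  2  3
  o  6  5  4  3  2  1  2
  d  7  6  5  4  3  2  2
The bottom-right entry gives D[7][6] = 2, so no sequence of fewer than 2 edits works. Backtracking through the table gives one optimal edit sequence (2 edits):
  pgzdpod → gzdpod (del p @1)
  gzdpod → gzdpoc (sub d→c @6)
Edit distance = 2.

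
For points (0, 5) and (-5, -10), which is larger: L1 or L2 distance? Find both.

L1 = |0 - (-5)| + |5 - (-10)| = 5 + 15 = 20
L2 = √(5² + 15²) = √250 ≈ 15.8114
L1 ≥ L2 always (equality iff movement is along one axis); L1 > L2 here.
Ratio L1/L2 = 20/√250 ≈ 1.2649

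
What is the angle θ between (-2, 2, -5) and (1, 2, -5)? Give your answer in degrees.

With u = (-2, 2, -5), v = (1, 2, -5):
u·v = (-2)·1 + 2·2 + (-5)·(-5) = (-2) + 4 + 25 = 27.
|u| = √((-2)² + 2² + (-5)²) = √33, |v| = √(1² + 2² + (-5)²) = √30, so |u||v| = √(33·30) = √990.
cos θ = (u·v)/(|u||v|) = 27/√990 ≈ 0.858116
θ = arccos(0.858116) ≈ 30.89°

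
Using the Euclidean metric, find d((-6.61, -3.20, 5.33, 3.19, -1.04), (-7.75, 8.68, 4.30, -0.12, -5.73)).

√(Σ(x_i - y_i)²) = √((-6.61 - (-7.75))² + (-3.2 - 8.68)² + (5.33 - 4.3)² + (3.19 - (-0.12))² + (-1.04 - (-5.73))²)
= √(1.14² + (-11.88)² + 1.03² + 3.31² + 4.69²) = √(1.2996 + 141.1344 + 1.0609 + 10.9561 + 21.9961) = √176.4471 ≈ 13.2833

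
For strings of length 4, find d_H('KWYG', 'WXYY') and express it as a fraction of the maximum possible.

Differing positions: 1, 2, 4. Hamming distance = 3. The maximum possible Hamming distance for length-4 strings is 4, so d_H/4 = 3/4 = 0.75.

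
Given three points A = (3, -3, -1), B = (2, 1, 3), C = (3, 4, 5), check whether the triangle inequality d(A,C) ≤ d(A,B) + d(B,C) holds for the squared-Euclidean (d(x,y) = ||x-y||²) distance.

d(A,B) = 1² + 4² + 4² = 33, d(B,C) = 1² + 3² + 2² = 14, d(A,C) = 0² + 7² + 6² = 85.
d(A,C) = 85 > 33 + 14 = 47. Triangle inequality is VIOLATED. (Squared-Euclidean is not a metric — this is a counterexample.)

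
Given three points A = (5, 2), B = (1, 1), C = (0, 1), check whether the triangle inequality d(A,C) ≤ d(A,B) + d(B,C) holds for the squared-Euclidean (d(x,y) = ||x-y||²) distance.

d(A,B) = 4² + 1² = 17, d(B,C) = 1² + 0² = 1, d(A,C) = 5² + 1² = 26.
d(A,C) = 26 > 17 + 1 = 18. Triangle inequality is VIOLATED. (Squared-Euclidean is not a metric — this is a counterexample.)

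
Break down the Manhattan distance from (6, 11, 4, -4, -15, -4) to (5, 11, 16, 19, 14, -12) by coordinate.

Σ|x_i - y_i| = |6 - 5| + |11 - 11| + |4 - 16| + |-4 - 19| + |-15 - 14| + |-4 - (-12)| = 1 + 0 + 12 + 23 + 29 + 8 = 73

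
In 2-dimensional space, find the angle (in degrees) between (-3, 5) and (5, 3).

With u = (-3, 5), v = (5, 3):
u·v = (-3)·5 + 5·3 = (-15) + 15 = 0.
|u| = √((-3)² + 5²) = √34, |v| = √(5² + 3²) = √34, so |u||v| = √(34·34) = √1156 = 34.
cos θ = (u·v)/(|u||v|) = 0/34 = 0 (the vectors are orthogonal)
θ = arccos(0) = 90°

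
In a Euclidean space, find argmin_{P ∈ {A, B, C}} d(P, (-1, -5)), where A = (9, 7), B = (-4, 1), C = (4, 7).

Distances: d(A) ≈ 15.6205, d(B) ≈ 6.7082, d(C) = 13. Nearest: B = (-4, 1) with distance 6.7082.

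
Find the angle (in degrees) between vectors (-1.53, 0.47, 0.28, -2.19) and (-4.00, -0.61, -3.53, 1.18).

With u = (-1.53, 0.47, 0.28, -2.19), v = (-4.00, -0.61, -3.53, 1.18):
u·v = (-1.53)·(-4) + 0.47·(-0.61) + 0.28·(-3.53) + (-2.19)·1.18 = 6.12 + (-0.2867) + (-0.9884) + (-2.5842) = 2.2607.
|u| = √((-1.53)² + 0.47² + 0.28² + (-2.19)²) = √(2.3409 + 0.2209 + 0.0784 + 4.7961) = √7.4363, |v| = √((-4)² + (-0.61)² + (-3.53)² + 1.18²) = √(16 + 0.3721 + 12.4609 + 1.3924) = √30.2254.
cos θ = (u·v)/(|u||v|) = 2.2607/(√7.4363·√30.2254) ≈ 0.150792
θ = arccos(0.150792) ≈ 81.33°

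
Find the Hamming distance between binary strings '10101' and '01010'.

Differing positions: 1, 2, 3, 4, 5. Hamming distance = 5.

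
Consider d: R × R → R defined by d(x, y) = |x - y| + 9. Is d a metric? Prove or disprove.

No. d fails identity of indiscernibles (specifically d(x,x) = 0): d(-7, -7) = |-7 - (-7)| + 9 = 0 + 9 = 9 ≠ 0.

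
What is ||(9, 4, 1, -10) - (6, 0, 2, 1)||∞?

max(|x_i - y_i|) = max(|9 - 6|, |4 - 0|, |1 - 2|, |-10 - 1|) = max(3, 4, 1, 11) = 11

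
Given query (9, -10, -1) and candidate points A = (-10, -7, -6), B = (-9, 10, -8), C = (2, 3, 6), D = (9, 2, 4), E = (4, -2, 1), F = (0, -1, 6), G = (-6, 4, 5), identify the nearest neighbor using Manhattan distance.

Distances: d(A) = 27, d(B) = 45, d(C) = 27, d(D) = 17, d(E) = 15, d(F) = 25, d(G) = 35. Nearest: E = (4, -2, 1) with distance 15.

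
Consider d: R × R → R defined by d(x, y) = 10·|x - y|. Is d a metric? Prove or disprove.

Yes. Since |x - y| is a metric on R and 10 > 0, the positive scalar multiple 10·|x - y| is also a metric: scaling by a positive constant preserves non-negativity, identity (d=0 ⟺ |x-y|=0 ⟺ x=y), symmetry, and the triangle inequality.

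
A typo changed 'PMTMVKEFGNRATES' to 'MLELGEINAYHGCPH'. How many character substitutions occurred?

Differing positions: 1, 2, 3, 4, 5, 6, 7, 8, 9, 10, 11, 12, 13, 14, 15. Hamming distance = 15.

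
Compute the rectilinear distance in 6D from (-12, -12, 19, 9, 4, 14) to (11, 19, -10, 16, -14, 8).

Σ|x_i - y_i| = |-12 - 11| + |-12 - 19| + |19 - (-10)| + |9 - 16| + |4 - (-14)| + |14 - 8| = 23 + 31 + 29 + 7 + 18 + 6 = 114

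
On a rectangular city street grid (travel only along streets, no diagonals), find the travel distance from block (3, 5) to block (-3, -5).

Σ|x_i - y_i| = |3 - (-3)| + |5 - (-5)| = 6 + 10 = 16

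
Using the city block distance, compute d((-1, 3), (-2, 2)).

Σ|x_i - y_i| = |-1 - (-2)| + |3 - 2| = 1 + 1 = 2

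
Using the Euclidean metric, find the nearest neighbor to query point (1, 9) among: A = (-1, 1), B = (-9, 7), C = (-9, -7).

Distances: d(A) ≈ 8.2462, d(B) ≈ 10.198, d(C) ≈ 18.868. Nearest: A = (-1, 1) with distance 8.2462.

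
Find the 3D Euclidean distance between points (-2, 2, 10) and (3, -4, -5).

√(Σ(x_i - y_i)²) = √((-2 - 3)² + (2 - (-4))² + (10 - (-5))²)
= √((-5)² + 6² + 15²) = √(25 + 36 + 225) = √286 ≈ 16.9115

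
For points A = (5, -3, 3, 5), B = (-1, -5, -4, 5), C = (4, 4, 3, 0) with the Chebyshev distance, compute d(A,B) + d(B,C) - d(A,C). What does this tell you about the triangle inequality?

d(A,B) = max(6, 2, 7, 0) = 7, d(B,C) = max(5, 9, 7, 5) = 9, d(A,C) = max(1, 7, 0, 5) = 7.
d(A,B) + d(B,C) - d(A,C) = 7 + 9 - 7 = 16 - 7 = 9. This is ≥ 0, so the triangle inequality holds for these points.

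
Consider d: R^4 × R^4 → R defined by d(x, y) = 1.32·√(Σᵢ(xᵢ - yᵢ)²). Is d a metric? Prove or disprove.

Yes. The L2 (Euclidean) norm induces a metric on R^4, and multiplying a metric by a positive constant 1.32 > 0 preserves all four axioms: non-negativity (1.32·||x-y|| ≥ 0), identity (1.32·||x-y|| = 0 ⟺ ||x-y|| = 0 ⟺ x = y), symmetry (||x-y|| = ||y-x||), and the triangle inequality (1.32·||x-z|| ≤ 1.32·||x-y|| + 1.32·||y-z||). So d is a metric.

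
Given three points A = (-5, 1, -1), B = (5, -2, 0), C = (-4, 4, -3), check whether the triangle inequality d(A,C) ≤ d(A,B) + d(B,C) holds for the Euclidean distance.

d(A,B) = √(10² + 3² + 1²) = √110 ≈ 10.4881, d(B,C) = √(9² + 6² + 3²) = √126 ≈ 11.225, d(A,C) = √(1² + 3² + 2²) = √14 ≈ 3.7417.
d(A,C) ≈ 3.7417 ≤ 10.4881 + 11.225 = 21.7131. Triangle inequality is satisfied.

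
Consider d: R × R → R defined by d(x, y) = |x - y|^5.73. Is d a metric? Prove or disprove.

No. d(x,y) = |x-y|^5.73 fails the triangle inequality since p = 5.73 > 1. Counterexample: x = -3, y = 7, z = 8. d(x,z) = |-3 - 8|^5.73 = 11^5.73 ≈ 927214.2253, but d(x,y) + d(y,z) = 10^5.73 + 1^5.73 ≈ 537031.7964 + 1 = 537032.7964. Since 927214.2253 > 537032.7964, the triangle inequality is violated.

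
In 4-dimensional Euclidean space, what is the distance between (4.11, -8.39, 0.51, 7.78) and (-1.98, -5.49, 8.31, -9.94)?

√(Σ(x_i - y_i)²) = √((4.11 - (-1.98))² + (-8.39 - (-5.49))² + (0.51 - 8.31)² + (7.78 - (-9.94))²)
= √(6.09² + (-2.9)² + (-7.8)² + 17.72²) = √(37.0881 + 8.41 + 60.84 + 313.9984) = √420.3365 ≈ 20.5021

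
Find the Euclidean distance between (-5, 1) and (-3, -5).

√(Σ(x_i - y_i)²) = √((-5 - (-3))² + (1 - (-5))²)
= √((-2)² + 6²) = √(4 + 36) = √40 ≈ 6.3246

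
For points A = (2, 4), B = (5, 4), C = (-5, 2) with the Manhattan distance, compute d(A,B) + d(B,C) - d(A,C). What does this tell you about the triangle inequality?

d(A,B) = 3 + 0 = 3, d(B,C) = 10 + 2 = 12, d(A,C) = 7 + 2 = 9.
d(A,B) + d(B,C) - d(A,C) = 3 + 12 - 9 = 15 - 9 = 6. This is ≥ 0, so the triangle inequality holds for these points.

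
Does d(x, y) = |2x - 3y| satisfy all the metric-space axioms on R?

No. d fails symmetry: d(2, 4) = |2·2 - 3·4| = |-8| = 8, but d(4, 2) = |2·4 - 3·2| = |2| = 2. Since 8 ≠ 2, d(x,y) ≠ d(y,x) in general.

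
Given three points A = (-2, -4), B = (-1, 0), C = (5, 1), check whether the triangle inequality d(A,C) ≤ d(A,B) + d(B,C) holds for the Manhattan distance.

d(A,B) = 1 + 4 = 5, d(B,C) = 6 + 1 = 7, d(A,C) = 7 + 5 = 12.
d(A,C) = 12 ≤ 5 + 7 = 12. Triangle inequality is satisfied.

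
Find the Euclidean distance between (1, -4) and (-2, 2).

√(Σ(x_i - y_i)²) = √((1 - (-2))² + (-4 - 2)²)
= √(3² + (-6)²) = √(9 + 36) = √45 ≈ 6.7082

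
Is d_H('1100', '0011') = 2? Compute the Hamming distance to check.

Differing positions: 1, 2, 3, 4. Hamming distance = 4, so the claim that d_H = 2 is false.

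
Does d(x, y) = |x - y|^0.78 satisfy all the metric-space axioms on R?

Yes. With 0 < p = 0.78 ≤ 1, d(x,y) = |x-y|^0.78 is a metric on R. Non-negativity and symmetry are immediate; |x-y|^0.78 = 0 ⟺ |x-y| = 0 ⟺ x = y. For the triangle inequality, the function t ↦ t^0.78 is subadditive on [0,∞) when p ≤ 1, so |x-z|^0.78 ≤ (|x-y| + |y-z|)^0.78 ≤ |x-y|^0.78 + |y-z|^0.78.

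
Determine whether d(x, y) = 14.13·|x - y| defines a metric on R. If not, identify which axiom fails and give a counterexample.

Yes. Since |x - y| is a metric on R and 14.13 > 0, the positive scalar multiple 14.13·|x - y| is also a metric: scaling by a positive constant preserves non-negativity, identity (d=0 ⟺ |x-y|=0 ⟺ x=y), symmetry, and the triangle inequality.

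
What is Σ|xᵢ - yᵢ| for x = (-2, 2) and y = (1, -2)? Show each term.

Σ|x_i - y_i| = |-2 - 1| + |2 - (-2)| = 3 + 4 = 7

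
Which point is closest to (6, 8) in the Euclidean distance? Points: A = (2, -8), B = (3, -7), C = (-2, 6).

Distances: d(A) ≈ 16.4924, d(B) ≈ 15.2971, d(C) ≈ 8.2462. Nearest: C = (-2, 6) with distance 8.2462.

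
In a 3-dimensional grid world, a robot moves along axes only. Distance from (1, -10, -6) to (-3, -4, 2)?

Σ|x_i - y_i| = |1 - (-3)| + |-10 - (-4)| + |-6 - 2| = 4 + 6 + 8 = 18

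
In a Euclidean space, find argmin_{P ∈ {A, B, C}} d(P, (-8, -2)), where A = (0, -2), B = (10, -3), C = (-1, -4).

Distances: d(A) = 8, d(B) ≈ 18.0278, d(C) ≈ 7.2801. Nearest: C = (-1, -4) with distance 7.2801.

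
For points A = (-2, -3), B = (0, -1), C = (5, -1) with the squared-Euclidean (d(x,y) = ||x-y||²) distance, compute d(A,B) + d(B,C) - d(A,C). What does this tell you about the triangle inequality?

d(A,B) = 2² + 2² = 8, d(B,C) = 5² + 0² = 25, d(A,C) = 7² + 2² = 53.
d(A,B) + d(B,C) - d(A,C) = 8 + 25 - 53 = 33 - 53 = -20. This is < 0, so the triangle inequality FAILS for these points (squared-Euclidean is not a metric).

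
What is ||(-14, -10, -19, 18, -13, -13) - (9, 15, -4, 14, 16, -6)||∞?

max(|x_i - y_i|) = max(|-14 - 9|, |-10 - 15|, |-19 - (-4)|, |18 - 14|, |-13 - 16|, |-13 - (-6)|) = max(23, 25, 15, 4, 29, 7) = 29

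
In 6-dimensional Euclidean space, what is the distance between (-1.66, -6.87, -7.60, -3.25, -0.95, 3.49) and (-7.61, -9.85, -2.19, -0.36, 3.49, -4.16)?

√(Σ(x_i - y_i)²) = √((-1.66 - (-7.61))² + (-6.87 - (-9.85))² + (-7.6 - (-2.19))² + (-3.25 - (-0.36))² + (-0.95 - 3.49)² + (3.49 - (-4.16))²)
= √(5.95² + 2.98² + (-5.41)² + (-2.89)² + (-4.44)² + 7.65²) = √(35.4025 + 8.8804 + 29.2681 + 8.3521 + 19.7136 + 58.5225) = √160.1392 ≈ 12.6546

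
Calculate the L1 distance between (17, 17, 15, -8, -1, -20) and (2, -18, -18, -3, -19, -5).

Σ|x_i - y_i| = |17 - 2| + |17 - (-18)| + |15 - (-18)| + |-8 - (-3)| + |-1 - (-19)| + |-20 - (-5)| = 15 + 35 + 33 + 5 + 18 + 15 = 121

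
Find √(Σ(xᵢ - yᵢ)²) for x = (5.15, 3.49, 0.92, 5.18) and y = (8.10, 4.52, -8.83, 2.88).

√(Σ(x_i - y_i)²) = √((5.15 - 8.1)² + (3.49 - 4.52)² + (0.92 - (-8.83))² + (5.18 - 2.88)²)
= √((-2.95)² + (-1.03)² + 9.75² + 2.3²) = √(8.7025 + 1.0609 + 95.0625 + 5.29) = √110.1159 ≈ 10.4936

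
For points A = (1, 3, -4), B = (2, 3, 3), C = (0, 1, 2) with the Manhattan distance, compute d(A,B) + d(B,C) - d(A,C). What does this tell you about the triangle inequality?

d(A,B) = 1 + 0 + 7 = 8, d(B,C) = 2 + 2 + 1 = 5, d(A,C) = 1 + 2 + 6 = 9.
d(A,B) + d(B,C) - d(A,C) = 8 + 5 - 9 = 13 - 9 = 4. This is ≥ 0, so the triangle inequality holds for these points.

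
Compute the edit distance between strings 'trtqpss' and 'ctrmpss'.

Let D[i][j] be the edit distance between the first i characters of 'trtqpss' and the first j characters of 'ctrmpss', with D[i][0] = i, D[0][j] = j, and D[i][j] = D[i-1][j-1] if the characters match, else 1 + min(D[i-1][j], D[i][j-1], D[i-1][j-1]). Filling the table (rows: prefixes of 'trtqpss', columns: prefixes of 'ctrmpss'):
     ε  c  t  r  m  p  s  s
  ε  0  1  2  3  4  5  6  7
  t  1  1  1  2  3  4  5  6
  r  2  2  2  1  2  3  4  5
  t  3  3  2  2  2  3  4  5
  q  4  4  3  3  3  3  4  5
  p  5  5  4  4  4  3  4  5
  s  6  6  5  5  5  4  3  4
  s  7  7  6  6  6  5  4  3
The bottom-right entry gives D[7][7] = 3, so no sequence of fewer than 3 edits works. Backtracking through the table gives one optimal edit sequence (3 edits):
  trtqpss → ctrtqpss (ins c @1)
  ctrtqpss → ctrqpss (del t @4)
  ctrqpss → ctrmpss (sub q→m @4)
Edit distance = 3.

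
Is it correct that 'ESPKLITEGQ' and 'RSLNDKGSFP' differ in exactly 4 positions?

Differing positions: 1, 3, 4, 5, 6, 7, 8, 9, 10. Hamming distance = 9, so the claim that d_H = 4 is false.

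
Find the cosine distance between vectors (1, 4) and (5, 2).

With u = (1, 4), v = (5, 2):
u·v = 1·5 + 4·2 = 5 + 8 = 13.
|u| = √(1² + 4²) = √17, |v| = √(5² + 2²) = √29, so |u||v| = √(17·29) = √493.
cos θ = (u·v)/(|u||v|) = 13/√493 ≈ 0.5855
Cosine distance = 1 - cos θ ≈ 1 - 0.5855 = 0.4145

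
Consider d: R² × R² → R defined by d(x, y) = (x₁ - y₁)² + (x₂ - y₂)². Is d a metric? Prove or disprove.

No. The squared Euclidean distance fails the triangle inequality. Counterexample: x = (0, 0), y = (1, 1), z = (2, 2). d(x,z) = 2² + 2² = 8, but d(x,y) + d(y,z) = (1² + 1²) + (1² + 1²) = 2 + 2 = 4. Since 8 > 4, the triangle inequality is violated. (Note: √d, the ordinary Euclidean distance, IS a metric.)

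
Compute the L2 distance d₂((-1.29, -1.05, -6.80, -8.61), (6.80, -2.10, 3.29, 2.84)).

√(Σ(x_i - y_i)²) = √((-1.29 - 6.8)² + (-1.05 - (-2.1))² + (-6.8 - 3.29)² + (-8.61 - 2.84)²)
= √((-8.09)² + 1.05² + (-10.09)² + (-11.45)²) = √(65.4481 + 1.1025 + 101.8081 + 131.1025) = √299.4612 ≈ 17.3049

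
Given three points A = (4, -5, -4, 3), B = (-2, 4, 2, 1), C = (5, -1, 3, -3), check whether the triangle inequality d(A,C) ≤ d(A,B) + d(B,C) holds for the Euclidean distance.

d(A,B) = √(6² + 9² + 6² + 2²) = √157 ≈ 12.53, d(B,C) = √(7² + 5² + 1² + 4²) = √91 ≈ 9.5394, d(A,C) = √(1² + 4² + 7² + 6²) = √102 ≈ 10.0995.
d(A,C) ≈ 10.0995 ≤ 12.53 + 9.5394 = 22.0694. Triangle inequality is satisfied.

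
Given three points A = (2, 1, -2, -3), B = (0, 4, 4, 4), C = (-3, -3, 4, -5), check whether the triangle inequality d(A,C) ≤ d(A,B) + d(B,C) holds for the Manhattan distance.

d(A,B) = 2 + 3 + 6 + 7 = 18, d(B,C) = 3 + 7 + 0 + 9 = 19, d(A,C) = 5 + 4 + 6 + 2 = 17.
d(A,C) = 17 ≤ 18 + 19 = 37. Triangle inequality is satisfied.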